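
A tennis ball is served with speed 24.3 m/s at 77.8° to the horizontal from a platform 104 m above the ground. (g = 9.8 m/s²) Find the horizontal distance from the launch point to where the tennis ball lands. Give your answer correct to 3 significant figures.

Components: v_x = 24.3 cos 77.8° = 5.135 m/s, v_y = 24.3 sin 77.8° = 23.75 m/s.
Vertical: 0 = 104 + 23.75 t − ½(9.8) t² ⇒ 4.900 t² − 23.75 t − 104 = 0.
t = [23.75 + √(564.1 + 2038)] / 9.800 = 7.629 s.
Horizontal: R = v_x · t = 5.135 × 7.629 = 39.2 m.

39.2 m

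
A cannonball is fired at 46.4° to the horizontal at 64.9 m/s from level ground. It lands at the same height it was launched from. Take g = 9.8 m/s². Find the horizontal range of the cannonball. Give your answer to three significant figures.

429 m

For level ground, R = v₀² sin(2θ) / g.
sin(2 × 46.4°) = sin 92.80° = 0.9988.
R = (64.9)² × 0.9988 / 9.8 = 429 m.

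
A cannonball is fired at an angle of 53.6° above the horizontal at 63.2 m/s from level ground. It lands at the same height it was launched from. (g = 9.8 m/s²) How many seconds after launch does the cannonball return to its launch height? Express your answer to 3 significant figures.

10.4 s

Vertical component: v_y = 63.2 sin 53.6° = 50.87 m/s.
For a projectile landing at launch height, time of flight is t = 2 v_y / g = 2 × 50.87 / 9.8 = 10.4 s.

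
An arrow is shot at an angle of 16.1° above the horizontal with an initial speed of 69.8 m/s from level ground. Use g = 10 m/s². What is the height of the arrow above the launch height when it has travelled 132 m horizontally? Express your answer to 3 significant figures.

18.7 m

v_x = 69.8 cos 16.1° = 67.06 m/s, v_y0 = 69.8 sin 16.1° = 19.36 m/s.
Time to reach x = 132 m: t = x / v_x = 132 / 67.06 = 1.968 s.
y = v_y0 t − ½ g t² = 19.36×1.968 − 5.000×1.968² = 18.7 m.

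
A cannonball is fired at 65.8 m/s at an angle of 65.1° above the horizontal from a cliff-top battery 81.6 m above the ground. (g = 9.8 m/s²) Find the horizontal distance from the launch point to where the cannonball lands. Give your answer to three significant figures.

372 m

Components: v_x = 65.8 cos 65.1° = 27.70 m/s, v_y = 65.8 sin 65.1° = 59.68 m/s.
Vertical: 0 = 81.6 + 59.68 t − ½(9.8) t² ⇒ 4.900 t² − 59.68 t − 81.6 = 0.
t = [59.68 + √(3562 + 1599)] / 9.800 = 13.42 s.
Horizontal: R = v_x · t = 27.70 × 13.42 = 372 m.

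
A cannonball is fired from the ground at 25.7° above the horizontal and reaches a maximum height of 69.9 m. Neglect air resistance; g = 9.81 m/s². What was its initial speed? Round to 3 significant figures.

At maximum height v_y = 0, so (v₀ sin θ)² = 2 g H.
v₀ sin 25.7° = √(2 × 9.81 × 69.9) = 37.03 m/s.
v₀ = 37.03 / sin 25.7° = 37.03 / 0.4337 = 85.4 m/s.

85.4 m/s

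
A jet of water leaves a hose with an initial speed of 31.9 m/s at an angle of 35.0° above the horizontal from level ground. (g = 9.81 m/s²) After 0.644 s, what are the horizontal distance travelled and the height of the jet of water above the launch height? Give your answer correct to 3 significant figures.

x = 16.8 m, y = 9.75 m

v_x = 31.9 cos 35.0° = 26.13 m/s; v_y0 = 31.9 sin 35.0° = 18.30 m/s.
x = v_x t = 26.13 × 0.644 = 16.8 m.
y = v_y0 t − ½ g t² = 18.30×0.644 − 4.905×0.644² = 9.75 m.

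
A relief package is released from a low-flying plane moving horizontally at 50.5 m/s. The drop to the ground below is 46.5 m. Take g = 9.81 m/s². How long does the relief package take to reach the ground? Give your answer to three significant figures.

The horizontal speed doesn't affect the fall. With v_y0 = 0, h = ½ g t².
t = √(2 × 46.5 / 9.81) = √9.480 = 3.08 s.

3.08 s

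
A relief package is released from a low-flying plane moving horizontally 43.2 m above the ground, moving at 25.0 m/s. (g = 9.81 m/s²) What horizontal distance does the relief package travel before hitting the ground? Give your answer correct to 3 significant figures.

Initial vertical velocity is zero, so the fall time comes from h = ½ g t²: t = √(2 × 43.2 / 9.81) = 2.968 s.
Horizontal motion is uniform at 25.0 m/s, so x = 25.0 × 2.968 = 74.2 m.

74.2 m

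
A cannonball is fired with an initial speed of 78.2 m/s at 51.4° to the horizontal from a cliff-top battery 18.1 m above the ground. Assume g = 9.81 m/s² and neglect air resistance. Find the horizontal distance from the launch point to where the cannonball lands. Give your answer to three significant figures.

622 m

Components: v_x = 78.2 cos 51.4° = 48.79 m/s, v_y = 78.2 sin 51.4° = 61.11 m/s.
Vertical: 0 = 18.1 + 61.11 t − ½(9.81) t² ⇒ 4.905 t² − 61.11 t − 18.1 = 0.
t = [61.11 + √(3734 + 355.1)] / 9.810 = 12.75 s.
Horizontal: R = v_x · t = 48.79 × 12.75 = 622 m.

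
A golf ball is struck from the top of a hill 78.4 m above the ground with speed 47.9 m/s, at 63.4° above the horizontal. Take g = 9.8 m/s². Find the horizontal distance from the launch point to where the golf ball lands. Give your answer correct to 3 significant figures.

221 m

Components: v_x = 47.9 cos 63.4° = 21.45 m/s, v_y = 47.9 sin 63.4° = 42.83 m/s.
Vertical: 0 = 78.4 + 42.83 t − ½(9.8) t² ⇒ 4.900 t² − 42.83 t − 78.4 = 0.
t = [42.83 + √(1834 + 1537)] / 9.800 = 10.29 s.
Horizontal: R = v_x · t = 21.45 × 10.29 = 221 m.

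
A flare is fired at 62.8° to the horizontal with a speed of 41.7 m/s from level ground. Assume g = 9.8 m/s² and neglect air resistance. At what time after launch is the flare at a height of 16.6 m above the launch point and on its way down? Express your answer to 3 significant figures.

v_y0 = 41.7 sin 62.8° = 37.09 m/s.
Set y = v_y0 t − ½ g t² = 16.6: 4.900 t² − 37.09 t + 16.6 = 0.
t = [37.09 ± √(1376 − 325.4)] / 9.8 = (37.09 ± 32.41) / 9.8, giving t = 0.478 s or t = 7.09 s.
On the way down corresponds to the larger root: t = 7.09 s.

7.09 s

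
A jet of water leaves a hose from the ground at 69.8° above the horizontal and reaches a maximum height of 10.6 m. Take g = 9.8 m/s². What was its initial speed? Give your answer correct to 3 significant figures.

At maximum height v_y = 0, so (v₀ sin θ)² = 2 g H.
v₀ sin 69.8° = √(2 × 9.8 × 10.6) = 14.41 m/s.
v₀ = 14.41 / sin 69.8° = 14.41 / 0.9385 = 15.4 m/s.

15.4 m/s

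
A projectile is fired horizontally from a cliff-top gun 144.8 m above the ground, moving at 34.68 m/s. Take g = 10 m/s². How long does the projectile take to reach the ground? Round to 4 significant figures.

5.381 s

The horizontal speed doesn't affect the fall. With v_y0 = 0, h = ½ g t².
t = √(2 × 144.8 / 10) = √28.960 = 5.381 s.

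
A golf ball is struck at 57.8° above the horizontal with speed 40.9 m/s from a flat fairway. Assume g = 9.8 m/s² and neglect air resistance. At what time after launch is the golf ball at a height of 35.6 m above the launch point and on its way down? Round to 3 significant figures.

5.81 s

v_y0 = 40.9 sin 57.8° = 34.61 m/s.
Set y = v_y0 t − ½ g t² = 35.6: 4.900 t² − 34.61 t + 35.6 = 0.
t = [34.61 ± √(1198 − 697.8)] / 9.8 = (34.61 ± 22.37) / 9.8, giving t = 1.25 s or t = 5.81 s.
On the way down corresponds to the larger root: t = 5.81 s.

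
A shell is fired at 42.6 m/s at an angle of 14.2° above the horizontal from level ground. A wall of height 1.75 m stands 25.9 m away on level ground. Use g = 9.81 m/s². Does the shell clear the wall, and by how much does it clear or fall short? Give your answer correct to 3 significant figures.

Yes — it clears the wall by 2.87 m.

v_x = 42.6 cos 14.2° = 41.30 m/s; v_y0 = 42.6 sin 14.2° = 10.45 m/s.
Time to reach the wall: t = 25.9 / 41.30 = 0.6271 s.
Height at that point: y = 10.45×0.6271 − 4.905×0.6271² = 4.624 m.
That is 4.624 − 1.75 = 2.87 m above the top of the wall, so the shell clears it.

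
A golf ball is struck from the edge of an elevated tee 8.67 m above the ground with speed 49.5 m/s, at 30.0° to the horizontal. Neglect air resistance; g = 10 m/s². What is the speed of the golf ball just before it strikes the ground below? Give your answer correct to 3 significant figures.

51.2 m/s

v_x = 49.5 cos 30.0° = 42.87 m/s is unchanged throughout.
For the vertical component, v_y² = v_y0² + 2 g h = (24.75)² + 2×10×8.67 = 786.0, so |v_y| = 28.04 m/s.
Impact speed = √(v_x² + v_y²) = √(1838 + 786.0) = 51.2 m/s.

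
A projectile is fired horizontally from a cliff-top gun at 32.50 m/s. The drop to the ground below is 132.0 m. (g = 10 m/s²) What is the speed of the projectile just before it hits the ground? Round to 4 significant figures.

60.80 m/s

Fall time: t = √(2 × 132.0 / 10) = 5.1381 s.
At impact: v_x = 32.50 m/s (unchanged), v_y = g t = 10 × 5.1381 = 51.381 m/s.
Speed = √(v_x² + v_y²) = √(1056.2 + 2640.0) = 60.80 m/s.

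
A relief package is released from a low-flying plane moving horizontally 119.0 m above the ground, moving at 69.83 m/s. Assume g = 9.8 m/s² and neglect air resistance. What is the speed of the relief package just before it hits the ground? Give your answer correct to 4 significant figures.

84.90 m/s

Fall time: t = √(2 × 119.0 / 9.8) = 4.9281 s.
At impact: v_x = 69.83 m/s (unchanged), v_y = g t = 9.8 × 4.9281 = 48.295 m/s.
Speed = √(v_x² + v_y²) = √(4876.2 + 2332.4) = 84.90 m/s.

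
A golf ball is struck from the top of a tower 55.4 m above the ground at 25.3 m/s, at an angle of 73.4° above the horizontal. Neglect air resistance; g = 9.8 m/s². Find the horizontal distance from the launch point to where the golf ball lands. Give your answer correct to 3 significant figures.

48.1 m

Components: v_x = 25.3 cos 73.4° = 7.228 m/s, v_y = 25.3 sin 73.4° = 24.25 m/s.
Vertical: 0 = 55.4 + 24.25 t − ½(9.8) t² ⇒ 4.900 t² − 24.25 t − 55.4 = 0.
t = [24.25 + √(588.1 + 1086)] / 9.800 = 6.650 s.
Horizontal: R = v_x · t = 7.228 × 6.650 = 48.1 m.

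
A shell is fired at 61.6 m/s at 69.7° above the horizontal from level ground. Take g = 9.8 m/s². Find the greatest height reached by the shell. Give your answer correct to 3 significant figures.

Vertical component of launch velocity: v_y = 61.6 sin 69.7° = 57.77 m/s.
At the highest point the vertical velocity is zero, so v_y² = 2 g h_max.
h_max = (57.77)² / (2 × 9.8) = 3337 / 19.60 = 170 m.

170 m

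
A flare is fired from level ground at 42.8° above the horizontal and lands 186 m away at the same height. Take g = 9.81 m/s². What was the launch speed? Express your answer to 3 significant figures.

42.8 m/s

On level ground, R = v₀² sin(2θ) / g, so v₀ = √(R g / sin 2θ).
sin(2 × 42.8°) = 0.9971.
v₀ = √(186 × 9.81 / 0.9971) = √1830 = 42.8 m/s.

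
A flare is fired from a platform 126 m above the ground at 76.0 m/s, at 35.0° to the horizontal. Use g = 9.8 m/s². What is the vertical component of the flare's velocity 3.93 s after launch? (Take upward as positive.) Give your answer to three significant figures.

5.08 m/s

Initial vertical component: v_y0 = 76.0 sin 35.0° = 43.59 m/s.
v_y(t) = v_y0 − g t = 43.59 − 9.8 × 3.93 = 5.08 m/s.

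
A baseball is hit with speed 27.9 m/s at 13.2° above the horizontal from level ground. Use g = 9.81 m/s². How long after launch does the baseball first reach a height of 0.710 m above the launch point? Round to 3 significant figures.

0.123 s

v_y0 = 27.9 sin 13.2° = 6.371 m/s.
Set y = v_y0 t − ½ g t² = 0.710: 4.905 t² − 6.371 t + 0.710 = 0.
t = [6.371 ± √(40.59 − 13.93)] / 9.81 = (6.371 ± 5.163) / 9.81, giving t = 0.123 s or t = 1.18 s.
The baseball is on the way up at the first time, so t = 0.123 s.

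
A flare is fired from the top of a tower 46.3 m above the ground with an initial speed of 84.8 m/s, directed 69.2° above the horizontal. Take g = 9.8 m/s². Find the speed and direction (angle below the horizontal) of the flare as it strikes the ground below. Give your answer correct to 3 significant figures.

v_x = 84.8 cos 69.2° = 30.11 m/s (constant).
|v_y| at impact = √((79.27)² + 2×9.8×46.3) = 84.80 m/s.
Speed = √(30.11² + 84.80²) = 90.0 m/s; angle = arctan(84.80/30.11) = 70.5° below horizontal.

90.0 m/s at 70.5° below the horizontal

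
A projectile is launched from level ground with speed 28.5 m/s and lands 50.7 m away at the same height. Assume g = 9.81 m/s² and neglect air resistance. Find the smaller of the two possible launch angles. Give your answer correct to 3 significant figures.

18.9°

Level-ground range: R = v₀² sin(2θ)/g ⇒ sin 2θ = R g / v₀² = 50.7×9.81/28.5² = 0.6123.
2θ = arcsin(0.6123) = 37.76° or 180° − 37.76° = 142.24°.
So θ = 18.9° or θ = 71.1°.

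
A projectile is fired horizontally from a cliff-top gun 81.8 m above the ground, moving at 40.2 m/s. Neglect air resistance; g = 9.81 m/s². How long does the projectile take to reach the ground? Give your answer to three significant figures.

The horizontal speed doesn't affect the fall. With v_y0 = 0, h = ½ g t².
t = √(2 × 81.8 / 9.81) = √16.68 = 4.08 s.

4.08 s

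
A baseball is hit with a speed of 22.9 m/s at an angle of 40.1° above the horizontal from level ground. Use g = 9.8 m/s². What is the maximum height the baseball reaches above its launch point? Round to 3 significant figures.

Vertical component of launch velocity: v_y = 22.9 sin 40.1° = 14.75 m/s.
At the highest point the vertical velocity is zero, so v_y² = 2 g h_max.
h_max = (14.75)² / (2 × 9.8) = 217.6 / 19.60 = 11.1 m.

11.1 m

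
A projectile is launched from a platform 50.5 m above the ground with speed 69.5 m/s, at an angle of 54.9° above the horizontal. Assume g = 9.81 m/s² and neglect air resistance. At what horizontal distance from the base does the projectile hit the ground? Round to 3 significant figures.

496 m

Components: v_x = 69.5 cos 54.9° = 39.96 m/s, v_y = 69.5 sin 54.9° = 56.86 m/s.
Vertical: 0 = 50.5 + 56.86 t − ½(9.81) t² ⇒ 4.905 t² − 56.86 t − 50.5 = 0.
t = [56.86 + √(3233 + 990.8)] / 9.810 = 12.42 s.
Horizontal: R = v_x · t = 39.96 × 12.42 = 496 m.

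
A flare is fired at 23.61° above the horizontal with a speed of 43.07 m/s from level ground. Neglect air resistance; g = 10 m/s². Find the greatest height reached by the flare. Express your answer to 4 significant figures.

14.88 m

Vertical component of launch velocity: v_y = 43.07 sin 23.61° = 17.250 m/s.
At the highest point the vertical velocity is zero, so v_y² = 2 g h_max.
h_max = (17.250)² / (2 × 10) = 297.56 / 20.00 = 14.88 m.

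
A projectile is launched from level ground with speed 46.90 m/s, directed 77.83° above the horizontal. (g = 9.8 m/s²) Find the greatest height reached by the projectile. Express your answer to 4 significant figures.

Vertical component of launch velocity: v_y = 46.90 sin 77.83° = 45.846 m/s.
At the highest point the vertical velocity is zero, so v_y² = 2 g h_max.
h_max = (45.846)² / (2 × 9.8) = 2101.9 / 19.60 = 107.2 m.

107.2 m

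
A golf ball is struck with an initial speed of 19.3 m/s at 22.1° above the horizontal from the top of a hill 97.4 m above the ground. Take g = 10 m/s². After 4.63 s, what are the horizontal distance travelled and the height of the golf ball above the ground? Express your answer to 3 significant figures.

v_x = 19.3 cos 22.1° = 17.88 m/s; v_y0 = 19.3 sin 22.1° = 7.261 m/s.
x = v_x t = 17.88 × 4.63 = 82.8 m.
y = 97.4 + v_y0 t − ½ g t² = 23.8 m.

x = 82.8 m, y = 23.8 m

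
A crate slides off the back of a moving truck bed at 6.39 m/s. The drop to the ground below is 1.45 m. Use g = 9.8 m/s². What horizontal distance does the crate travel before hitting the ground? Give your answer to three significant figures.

Initial vertical velocity is zero, so the fall time comes from h = ½ g t²: t = √(2 × 1.45 / 9.8) = 0.5440 s.
Horizontal motion is uniform at 6.39 m/s, so x = 6.39 × 0.5440 = 3.48 m.

3.48 m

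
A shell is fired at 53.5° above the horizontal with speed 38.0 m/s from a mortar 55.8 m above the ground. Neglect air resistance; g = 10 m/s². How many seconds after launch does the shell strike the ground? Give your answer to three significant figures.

Vertical component: v_y = 38.0 sin 53.5° = 30.55 m/s.
Taking up as positive with launch at y = 55.8 m, landing at y = 0: 0 = 55.8 + 30.55 t − ½(10) t².
Solving 5.000 t² − 30.55 t − 55.8 = 0 gives t = [30.55 + √(30.55² + 4·5.000·55.8)] / 10.00 = 7.58 s.

7.58 s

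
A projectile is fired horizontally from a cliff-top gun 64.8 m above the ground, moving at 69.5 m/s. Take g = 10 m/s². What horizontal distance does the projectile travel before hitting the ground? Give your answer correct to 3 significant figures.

250 m

Initial vertical velocity is zero, so the fall time comes from h = ½ g t²: t = √(2 × 64.8 / 10) = 3.600 s.
Horizontal motion is uniform at 69.5 m/s, so x = 69.5 × 3.600 = 250 m.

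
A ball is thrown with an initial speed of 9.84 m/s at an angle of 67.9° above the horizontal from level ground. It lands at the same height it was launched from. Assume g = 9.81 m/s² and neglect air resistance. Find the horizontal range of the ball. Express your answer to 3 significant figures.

Components: v_x = 9.84 cos 67.9° = 3.702 m/s, v_y = 9.84 sin 67.9° = 9.117 m/s.
Time of flight (same landing height): t = 2 v_y / g = 2 × 9.117 / 9.81 = 1.859 s.
Range: R = v_x · t = 3.702 × 1.859 = 6.88 m.

6.88 m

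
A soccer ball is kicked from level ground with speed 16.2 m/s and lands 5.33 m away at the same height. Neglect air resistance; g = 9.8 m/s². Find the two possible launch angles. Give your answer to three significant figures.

5.74° and 84.3°

Level-ground range: R = v₀² sin(2θ)/g ⇒ sin 2θ = R g / v₀² = 5.33×9.8/16.2² = 0.1990.
2θ = arcsin(0.1990) = 11.48° or 180° − 11.48° = 168.52°.
So θ = 5.74° or θ = 84.3°.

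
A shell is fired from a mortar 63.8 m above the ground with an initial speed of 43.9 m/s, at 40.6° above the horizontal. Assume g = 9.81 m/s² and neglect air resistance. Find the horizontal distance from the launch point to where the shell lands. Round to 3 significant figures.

252 m

Components: v_x = 43.9 cos 40.6° = 33.33 m/s, v_y = 43.9 sin 40.6° = 28.57 m/s.
Vertical: 0 = 63.8 + 28.57 t − ½(9.81) t² ⇒ 4.905 t² − 28.57 t − 63.8 = 0.
t = [28.57 + √(816.2 + 1252)] / 9.810 = 7.548 s.
Horizontal: R = v_x · t = 33.33 × 7.548 = 252 m.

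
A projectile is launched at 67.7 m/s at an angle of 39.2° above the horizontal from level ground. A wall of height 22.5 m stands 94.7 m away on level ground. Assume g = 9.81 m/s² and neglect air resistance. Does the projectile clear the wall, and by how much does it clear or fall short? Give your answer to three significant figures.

Yes — it clears the wall by 38.8 m.

v_x = 67.7 cos 39.2° = 52.46 m/s; v_y0 = 67.7 sin 39.2° = 42.79 m/s.
Time to reach the wall: t = 94.7 / 52.46 = 1.805 s.
Height at that point: y = 42.79×1.805 − 4.905×1.805² = 61.26 m.
That is 61.26 − 22.5 = 38.8 m above the top of the wall, so the projectile clears it.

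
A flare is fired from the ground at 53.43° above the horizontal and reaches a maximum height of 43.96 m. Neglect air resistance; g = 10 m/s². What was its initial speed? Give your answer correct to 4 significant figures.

36.92 m/s

At maximum height v_y = 0, so (v₀ sin θ)² = 2 g H.
v₀ sin 53.43° = √(2 × 10 × 43.96) = 29.651 m/s.
v₀ = 29.651 / sin 53.43° = 29.651 / 0.8031 = 36.92 m/s.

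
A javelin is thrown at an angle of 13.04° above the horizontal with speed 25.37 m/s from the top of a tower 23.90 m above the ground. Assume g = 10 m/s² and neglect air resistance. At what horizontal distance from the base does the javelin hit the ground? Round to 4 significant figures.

70.01 m

Components: v_x = 25.37 cos 13.04° = 24.716 m/s, v_y = 25.37 sin 13.04° = 5.7243 m/s.
Vertical: 0 = 23.90 + 5.7243 t − ½(10) t² ⇒ 5.000 t² − 5.7243 t − 23.90 = 0.
t = [5.7243 + √(32.768 + 478.00)] / 10.00 = 2.8324 s.
Horizontal: R = v_x · t = 24.716 × 2.8324 = 70.01 m.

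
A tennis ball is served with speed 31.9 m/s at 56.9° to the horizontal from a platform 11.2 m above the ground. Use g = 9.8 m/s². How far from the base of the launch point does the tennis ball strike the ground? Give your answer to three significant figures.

102 m

Components: v_x = 31.9 cos 56.9° = 17.42 m/s, v_y = 31.9 sin 56.9° = 26.72 m/s.
Vertical: 0 = 11.2 + 26.72 t − ½(9.8) t² ⇒ 4.900 t² − 26.72 t − 11.2 = 0.
t = [26.72 + √(714.0 + 219.5)] / 9.800 = 5.844 s.
Horizontal: R = v_x · t = 17.42 × 5.844 = 102 m.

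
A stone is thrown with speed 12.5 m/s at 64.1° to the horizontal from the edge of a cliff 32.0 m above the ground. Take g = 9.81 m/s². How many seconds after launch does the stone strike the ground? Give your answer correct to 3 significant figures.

Vertical component: v_y = 12.5 sin 64.1° = 11.24 m/s.
Taking up as positive with launch at y = 32.0 m, landing at y = 0: 0 = 32.0 + 11.24 t − ½(9.81) t².
Solving 4.905 t² − 11.24 t − 32.0 = 0 gives t = [11.24 + √(11.24² + 4·4.905·32.0)] / 9.810 = 3.95 s.

3.95 s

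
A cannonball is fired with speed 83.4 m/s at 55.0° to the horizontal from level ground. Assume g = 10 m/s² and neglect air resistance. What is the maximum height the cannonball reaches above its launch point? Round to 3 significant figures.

233 m

Vertical component of launch velocity: v_y = 83.4 sin 55.0° = 68.32 m/s.
At the highest point the vertical velocity is zero, so v_y² = 2 g h_max.
h_max = (68.32)² / (2 × 10) = 4668 / 20.00 = 233 m.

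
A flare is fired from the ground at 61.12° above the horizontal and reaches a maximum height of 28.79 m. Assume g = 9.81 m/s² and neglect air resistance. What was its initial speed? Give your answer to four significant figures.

27.14 m/s

At maximum height v_y = 0, so (v₀ sin θ)² = 2 g H.
v₀ sin 61.12° = √(2 × 9.81 × 28.79) = 23.767 m/s.
v₀ = 23.767 / sin 61.12° = 23.767 / 0.8756 = 27.14 m/s.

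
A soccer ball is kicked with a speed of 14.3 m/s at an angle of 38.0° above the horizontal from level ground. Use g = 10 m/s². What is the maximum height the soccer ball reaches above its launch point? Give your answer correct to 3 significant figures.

Vertical component of launch velocity: v_y = 14.3 sin 38.0° = 8.804 m/s.
At the highest point the vertical velocity is zero, so v_y² = 2 g h_max.
h_max = (8.804)² / (2 × 10) = 77.51 / 20.00 = 3.88 m.

3.88 m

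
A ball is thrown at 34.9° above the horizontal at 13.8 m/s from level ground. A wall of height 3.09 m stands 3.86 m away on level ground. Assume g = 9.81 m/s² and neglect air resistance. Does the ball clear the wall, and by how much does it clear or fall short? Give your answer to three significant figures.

v_x = 13.8 cos 34.9° = 11.32 m/s; v_y0 = 13.8 sin 34.9° = 7.896 m/s.
Time to reach the wall: t = 3.86 / 11.32 = 0.3410 s.
Height at that point: y = 7.896×0.3410 − 4.905×0.3410² = 2.122 m.
That is 3.09 − 2.122 = 0.968 m below the top of the wall, so the ball does not clear it.

No — it falls 0.968 m short of clearing the wall.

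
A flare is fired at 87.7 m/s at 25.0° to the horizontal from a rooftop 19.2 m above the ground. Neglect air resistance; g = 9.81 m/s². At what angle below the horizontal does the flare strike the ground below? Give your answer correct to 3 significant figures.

27.8°

v_x = 87.7 cos 25.0° = 79.48 m/s.
At impact |v_y| = √(v_y0² + 2 g h) = √(37.06² + 2×9.81×19.2) = 41.83 m/s.
Angle below horizontal = arctan(|v_y| / v_x) = arctan(41.83 / 79.48) = 27.8°.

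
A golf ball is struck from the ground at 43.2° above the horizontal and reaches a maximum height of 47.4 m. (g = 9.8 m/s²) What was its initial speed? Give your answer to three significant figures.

At maximum height v_y = 0, so (v₀ sin θ)² = 2 g H.
v₀ sin 43.2° = √(2 × 9.8 × 47.4) = 30.48 m/s.
v₀ = 30.48 / sin 43.2° = 30.48 / 0.6845 = 44.5 m/s.

44.5 m/s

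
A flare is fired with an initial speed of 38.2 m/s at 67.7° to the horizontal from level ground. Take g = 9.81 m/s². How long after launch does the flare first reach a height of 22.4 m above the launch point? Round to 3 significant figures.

v_y0 = 38.2 sin 67.7° = 35.34 m/s.
Set y = v_y0 t − ½ g t² = 22.4: 4.905 t² − 35.34 t + 22.4 = 0.
t = [35.34 ± √(1249 − 439.5)] / 9.81 = (35.34 ± 28.45) / 9.81, giving t = 0.702 s or t = 6.50 s.
The flare is on the way up at the first time, so t = 0.702 s.

0.702 s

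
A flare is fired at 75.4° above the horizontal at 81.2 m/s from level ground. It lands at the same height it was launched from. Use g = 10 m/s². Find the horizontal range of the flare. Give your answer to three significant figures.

For level ground, R = v₀² sin(2θ) / g.
sin(2 × 75.4°) = sin 150.8° = 0.4879.
R = (81.2)² × 0.4879 / 10 = 322 m.

322 m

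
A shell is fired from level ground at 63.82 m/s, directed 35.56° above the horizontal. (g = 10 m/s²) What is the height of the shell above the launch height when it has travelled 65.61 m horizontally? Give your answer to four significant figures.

v_x = 63.82 cos 35.56° = 51.918 m/s, v_y0 = 63.82 sin 35.56° = 37.115 m/s.
Time to reach x = 65.61 m: t = x / v_x = 65.61 / 51.918 = 1.2637 s.
y = v_y0 t − ½ g t² = 37.115×1.2637 − 5.000×1.2637² = 38.92 m.

38.92 m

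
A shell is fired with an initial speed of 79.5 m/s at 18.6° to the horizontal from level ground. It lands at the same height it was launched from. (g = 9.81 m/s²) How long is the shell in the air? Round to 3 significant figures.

5.17 s

Vertical component: v_y = 79.5 sin 18.6° = 25.36 m/s.
For a projectile landing at launch height, time of flight is t = 2 v_y / g = 2 × 25.36 / 9.81 = 5.17 s.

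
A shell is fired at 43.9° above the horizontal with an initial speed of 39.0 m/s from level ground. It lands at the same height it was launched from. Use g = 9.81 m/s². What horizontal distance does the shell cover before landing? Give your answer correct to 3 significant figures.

155 m

For level ground, R = v₀² sin(2θ) / g.
sin(2 × 43.9°) = sin 87.80° = 0.9993.
R = (39.0)² × 0.9993 / 9.81 = 155 m.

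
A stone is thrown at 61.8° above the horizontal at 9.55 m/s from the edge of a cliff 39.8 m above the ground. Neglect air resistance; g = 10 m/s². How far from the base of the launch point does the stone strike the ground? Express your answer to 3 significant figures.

Components: v_x = 9.55 cos 61.8° = 4.513 m/s, v_y = 9.55 sin 61.8° = 8.416 m/s.
Vertical: 0 = 39.8 + 8.416 t − ½(10) t² ⇒ 5.000 t² − 8.416 t − 39.8 = 0.
t = [8.416 + √(70.83 + 796.0)] / 10.00 = 3.786 s.
Horizontal: R = v_x · t = 4.513 × 3.786 = 17.1 m.

17.1 m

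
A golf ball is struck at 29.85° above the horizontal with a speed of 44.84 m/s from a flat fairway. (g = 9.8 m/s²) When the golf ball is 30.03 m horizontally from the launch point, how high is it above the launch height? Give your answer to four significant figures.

v_x = 44.84 cos 29.85° = 38.891 m/s, v_y0 = 44.84 sin 29.85° = 22.318 m/s.
Time to reach x = 30.03 m: t = x / v_x = 30.03 / 38.891 = 0.77216 s.
y = v_y0 t − ½ g t² = 22.318×0.77216 − 4.900×0.77216² = 14.31 m.

14.31 m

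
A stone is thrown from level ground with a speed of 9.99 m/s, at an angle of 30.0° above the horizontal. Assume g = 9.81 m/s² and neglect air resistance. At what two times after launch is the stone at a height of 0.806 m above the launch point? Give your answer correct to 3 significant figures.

0.201 s and 0.817 s

v_y0 = 9.99 sin 30.0° = 4.995 m/s.
Set y = v_y0 t − ½ g t² = 0.806: 4.905 t² − 4.995 t + 0.806 = 0.
t = [4.995 ± √(24.95 − 15.81)] / 9.81 = (4.995 ± 3.023) / 9.81, giving t = 0.201 s or t = 0.817 s.
So the stone is at 0.806 m at t = 0.201 s (rising) and t = 0.817 s (falling).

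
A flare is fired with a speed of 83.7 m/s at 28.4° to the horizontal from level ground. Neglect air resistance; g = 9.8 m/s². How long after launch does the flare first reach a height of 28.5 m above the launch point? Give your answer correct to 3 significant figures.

0.793 s

v_y0 = 83.7 sin 28.4° = 39.81 m/s.
Set y = v_y0 t − ½ g t² = 28.5: 4.900 t² − 39.81 t + 28.5 = 0.
t = [39.81 ± √(1585 − 558.6)] / 9.8 = (39.81 ± 32.04) / 9.8, giving t = 0.793 s or t = 7.33 s.
The flare is on the way up at the first time, so t = 0.793 s.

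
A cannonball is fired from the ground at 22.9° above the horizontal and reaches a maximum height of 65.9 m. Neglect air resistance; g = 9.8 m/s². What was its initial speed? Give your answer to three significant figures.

92.4 m/s

At maximum height v_y = 0, so (v₀ sin θ)² = 2 g H.
v₀ sin 22.9° = √(2 × 9.8 × 65.9) = 35.94 m/s.
v₀ = 35.94 / sin 22.9° = 35.94 / 0.3891 = 92.4 m/s.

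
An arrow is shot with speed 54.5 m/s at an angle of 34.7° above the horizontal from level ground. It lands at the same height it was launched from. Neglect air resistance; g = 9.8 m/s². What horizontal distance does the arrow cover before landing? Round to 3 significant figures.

284 m

For level ground, R = v₀² sin(2θ) / g.
sin(2 × 34.7°) = sin 69.40° = 0.9361.
R = (54.5)² × 0.9361 / 9.8 = 284 m.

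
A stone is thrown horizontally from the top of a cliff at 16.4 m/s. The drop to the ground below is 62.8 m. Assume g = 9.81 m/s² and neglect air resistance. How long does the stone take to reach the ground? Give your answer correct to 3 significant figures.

The horizontal speed doesn't affect the fall. With v_y0 = 0, h = ½ g t².
t = √(2 × 62.8 / 9.81) = √12.80 = 3.58 s.

3.58 s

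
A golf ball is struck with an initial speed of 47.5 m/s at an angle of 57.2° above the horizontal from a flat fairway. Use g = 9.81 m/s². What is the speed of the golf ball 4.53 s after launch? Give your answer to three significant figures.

v_x = 47.5 cos 57.2° = 25.73 m/s (constant).
v_y(t) = 47.5 sin 57.2° − g t = 39.93 − 9.81 × 4.53 = -4.509 m/s.
Speed = √(v_x² + v_y²) = √(662.0 + 20.33) = 26.1 m/s.

26.1 m/s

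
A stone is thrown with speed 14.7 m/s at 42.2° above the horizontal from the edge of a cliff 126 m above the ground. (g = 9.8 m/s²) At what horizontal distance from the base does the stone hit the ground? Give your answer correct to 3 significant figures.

67.3 m

Components: v_x = 14.7 cos 42.2° = 10.89 m/s, v_y = 14.7 sin 42.2° = 9.874 m/s.
Vertical: 0 = 126 + 9.874 t − ½(9.8) t² ⇒ 4.900 t² − 9.874 t − 126 = 0.
t = [9.874 + √(97.50 + 2470)] / 9.800 = 6.178 s.
Horizontal: R = v_x · t = 10.89 × 6.178 = 67.3 m.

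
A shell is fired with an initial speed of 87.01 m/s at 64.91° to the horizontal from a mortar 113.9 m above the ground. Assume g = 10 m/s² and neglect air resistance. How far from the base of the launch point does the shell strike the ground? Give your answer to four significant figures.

Components: v_x = 87.01 cos 64.91° = 36.896 m/s, v_y = 87.01 sin 64.91° = 78.800 m/s.
Vertical: 0 = 113.9 + 78.800 t − ½(10) t² ⇒ 5.000 t² − 78.800 t − 113.9 = 0.
t = [78.800 + √(6209.4 + 2278.0)] / 10.00 = 17.093 s.
Horizontal: R = v_x · t = 36.896 × 17.093 = 630.7 m.

630.7 m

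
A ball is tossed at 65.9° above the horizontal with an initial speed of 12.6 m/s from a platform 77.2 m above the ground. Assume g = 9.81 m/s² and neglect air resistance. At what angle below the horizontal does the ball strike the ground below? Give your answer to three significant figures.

v_x = 12.6 cos 65.9° = 5.145 m/s.
At impact |v_y| = √(v_y0² + 2 g h) = √(11.50² + 2×9.81×77.2) = 40.58 m/s.
Angle below horizontal = arctan(|v_y| / v_x) = arctan(40.58 / 5.145) = 82.8°.

82.8°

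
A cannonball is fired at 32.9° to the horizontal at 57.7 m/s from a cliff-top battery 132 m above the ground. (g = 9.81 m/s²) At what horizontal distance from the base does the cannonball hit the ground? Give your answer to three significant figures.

450 m

Components: v_x = 57.7 cos 32.9° = 48.45 m/s, v_y = 57.7 sin 32.9° = 31.34 m/s.
Vertical: 0 = 132 + 31.34 t − ½(9.81) t² ⇒ 4.905 t² − 31.34 t − 132 = 0.
t = [31.34 + √(982.2 + 2590)] / 9.810 = 9.287 s.
Horizontal: R = v_x · t = 48.45 × 9.287 = 450 m.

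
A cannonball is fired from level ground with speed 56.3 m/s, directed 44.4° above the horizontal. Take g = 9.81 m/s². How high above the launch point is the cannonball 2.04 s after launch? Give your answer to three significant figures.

v_y0 = 56.3 sin 44.4° = 39.39 m/s.
y(t) = v_y0 t − ½ g t² = 39.39×2.04 − 4.905×2.04² = 59.9 m.

59.9 m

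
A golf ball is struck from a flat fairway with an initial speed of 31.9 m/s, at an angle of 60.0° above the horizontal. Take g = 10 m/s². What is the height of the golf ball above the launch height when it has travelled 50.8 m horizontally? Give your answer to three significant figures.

v_x = 31.9 cos 60.0° = 15.95 m/s, v_y0 = 31.9 sin 60.0° = 27.63 m/s.
Time to reach x = 50.8 m: t = x / v_x = 50.8 / 15.95 = 3.185 s.
y = v_y0 t − ½ g t² = 27.63×3.185 − 5.000×3.185² = 37.3 m.

37.3 m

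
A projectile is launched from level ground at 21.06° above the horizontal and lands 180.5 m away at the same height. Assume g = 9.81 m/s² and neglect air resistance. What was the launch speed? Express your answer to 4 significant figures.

On level ground, R = v₀² sin(2θ) / g, so v₀ = √(R g / sin 2θ).
sin(2 × 21.06°) = 0.6707.
v₀ = √(180.5 × 9.81 / 0.6707) = √2640.1 = 51.38 m/s.

51.38 m/s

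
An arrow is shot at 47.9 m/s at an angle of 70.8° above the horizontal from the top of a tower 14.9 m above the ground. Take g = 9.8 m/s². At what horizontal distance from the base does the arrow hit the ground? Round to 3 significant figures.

150 m

Components: v_x = 47.9 cos 70.8° = 15.75 m/s, v_y = 47.9 sin 70.8° = 45.24 m/s.
Vertical: 0 = 14.9 + 45.24 t − ½(9.8) t² ⇒ 4.900 t² − 45.24 t − 14.9 = 0.
t = [45.24 + √(2047 + 292.0)] / 9.800 = 9.551 s.
Horizontal: R = v_x · t = 15.75 × 9.551 = 150 m.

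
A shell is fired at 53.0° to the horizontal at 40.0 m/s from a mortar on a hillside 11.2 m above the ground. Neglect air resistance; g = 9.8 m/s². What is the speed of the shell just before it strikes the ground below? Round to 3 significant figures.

v_x = 40.0 cos 53.0° = 24.07 m/s is unchanged throughout.
For the vertical component, v_y² = v_y0² + 2 g h = (31.95)² + 2×9.8×11.2 = 1240, so |v_y| = 35.21 m/s.
Impact speed = √(v_x² + v_y²) = √(579.4 + 1240) = 42.7 m/s.

42.7 m/s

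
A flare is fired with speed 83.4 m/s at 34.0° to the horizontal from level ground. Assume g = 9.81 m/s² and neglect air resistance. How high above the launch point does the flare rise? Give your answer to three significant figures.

Vertical component of launch velocity: v_y = 83.4 sin 34.0° = 46.64 m/s.
At the highest point the vertical velocity is zero, so v_y² = 2 g h_max.
h_max = (46.64)² / (2 × 9.81) = 2175 / 19.62 = 111 m.

111 m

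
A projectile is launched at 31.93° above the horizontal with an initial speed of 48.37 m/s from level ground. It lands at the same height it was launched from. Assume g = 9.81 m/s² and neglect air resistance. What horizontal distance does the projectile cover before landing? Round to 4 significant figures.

Components: v_x = 48.37 cos 31.93° = 41.051 m/s, v_y = 48.37 sin 31.93° = 25.582 m/s.
Time of flight (same landing height): t = 2 v_y / g = 2 × 25.582 / 9.81 = 5.2155 s.
Range: R = v_x · t = 41.051 × 5.2155 = 214.1 m.

214.1 m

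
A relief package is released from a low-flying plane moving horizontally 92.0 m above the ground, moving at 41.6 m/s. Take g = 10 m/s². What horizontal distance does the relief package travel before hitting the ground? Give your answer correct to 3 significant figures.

Initial vertical velocity is zero, so the fall time comes from h = ½ g t²: t = √(2 × 92.0 / 10) = 4.290 s.
Horizontal motion is uniform at 41.6 m/s, so x = 41.6 × 4.290 = 178 m.

178 m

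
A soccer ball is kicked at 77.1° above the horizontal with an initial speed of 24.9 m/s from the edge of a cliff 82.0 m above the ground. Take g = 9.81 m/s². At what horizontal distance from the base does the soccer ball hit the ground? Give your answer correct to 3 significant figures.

40.3 m

Components: v_x = 24.9 cos 77.1° = 5.559 m/s, v_y = 24.9 sin 77.1° = 24.27 m/s.
Vertical: 0 = 82.0 + 24.27 t − ½(9.81) t² ⇒ 4.905 t² − 24.27 t − 82.0 = 0.
t = [24.27 + √(589.0 + 1609)] / 9.810 = 7.253 s.
Horizontal: R = v_x · t = 5.559 × 7.253 = 40.3 m.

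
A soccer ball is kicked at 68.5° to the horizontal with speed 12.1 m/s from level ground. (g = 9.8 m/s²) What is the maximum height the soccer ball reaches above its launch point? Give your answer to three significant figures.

Vertical component of launch velocity: v_y = 12.1 sin 68.5° = 11.26 m/s.
At the highest point the vertical velocity is zero, so v_y² = 2 g h_max.
h_max = (11.26)² / (2 × 9.8) = 126.8 / 19.60 = 6.47 m.

6.47 m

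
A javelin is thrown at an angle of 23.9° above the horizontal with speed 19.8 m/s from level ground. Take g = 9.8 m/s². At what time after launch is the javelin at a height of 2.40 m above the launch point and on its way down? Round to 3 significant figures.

1.24 s

v_y0 = 19.8 sin 23.9° = 8.022 m/s.
Set y = v_y0 t − ½ g t² = 2.40: 4.900 t² − 8.022 t + 2.40 = 0.
t = [8.022 ± √(64.35 − 47.04)] / 9.8 = (8.022 ± 4.161) / 9.8, giving t = 0.394 s or t = 1.24 s.
On the way down corresponds to the larger root: t = 1.24 s.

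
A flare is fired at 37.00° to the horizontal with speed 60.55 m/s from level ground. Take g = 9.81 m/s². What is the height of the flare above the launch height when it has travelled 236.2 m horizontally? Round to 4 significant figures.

60.97 m

v_x = 60.55 cos 37.00° = 48.357 m/s, v_y0 = 60.55 sin 37.00° = 36.440 m/s.
Time to reach x = 236.2 m: t = x / v_x = 236.2 / 48.357 = 4.8845 s.
y = v_y0 t − ½ g t² = 36.440×4.8845 − 4.905×4.8845² = 60.97 m.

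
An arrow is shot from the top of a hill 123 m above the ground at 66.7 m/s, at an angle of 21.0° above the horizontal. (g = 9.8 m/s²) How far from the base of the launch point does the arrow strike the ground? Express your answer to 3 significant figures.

Components: v_x = 66.7 cos 21.0° = 62.27 m/s, v_y = 66.7 sin 21.0° = 23.90 m/s.
Vertical: 0 = 123 + 23.90 t − ½(9.8) t² ⇒ 4.900 t² − 23.90 t − 123 = 0.
t = [23.90 + √(571.2 + 2411)] / 9.800 = 8.011 s.
Horizontal: R = v_x · t = 62.27 × 8.011 = 499 m.

499 m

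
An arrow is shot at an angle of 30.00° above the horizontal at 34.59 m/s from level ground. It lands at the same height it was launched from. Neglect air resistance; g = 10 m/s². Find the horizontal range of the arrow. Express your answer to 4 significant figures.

For level ground, R = v₀² sin(2θ) / g.
sin(2 × 30.00°) = sin 60.000° = 0.8660.
R = (34.59)² × 0.8660 / 10 = 103.6 m.

103.6 m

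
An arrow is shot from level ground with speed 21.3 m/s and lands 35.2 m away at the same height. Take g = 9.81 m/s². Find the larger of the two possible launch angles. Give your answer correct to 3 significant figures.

Level-ground range: R = v₀² sin(2θ)/g ⇒ sin 2θ = R g / v₀² = 35.2×9.81/21.3² = 0.7611.
2θ = arcsin(0.7611) = 49.56° or 180° − 49.56° = 130.44°.
So θ = 24.8° or θ = 65.2°.

65.2°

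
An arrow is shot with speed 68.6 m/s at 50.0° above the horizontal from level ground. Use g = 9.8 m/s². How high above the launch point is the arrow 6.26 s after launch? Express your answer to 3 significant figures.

137 m

v_y0 = 68.6 sin 50.0° = 52.55 m/s.
y(t) = v_y0 t − ½ g t² = 52.55×6.26 − 4.900×6.26² = 137 m.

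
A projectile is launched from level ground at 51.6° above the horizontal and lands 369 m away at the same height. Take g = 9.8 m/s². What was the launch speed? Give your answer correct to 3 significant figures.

60.9 m/s

On level ground, R = v₀² sin(2θ) / g, so v₀ = √(R g / sin 2θ).
sin(2 × 51.6°) = 0.9736.
v₀ = √(369 × 9.8 / 0.9736) = √3714 = 60.9 m/s.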